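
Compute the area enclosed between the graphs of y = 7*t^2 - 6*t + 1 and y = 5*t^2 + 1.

Set the curves equal: 7*t^2 - 6*t + 1 = 5*t^2 + 1, so 2*t^2 - 6*t = 0, which factors as 2*t*(t - 3) = 0. The curves meet at t = 0, 3.
On [0, 3], y = 5*t^2 + 1 is on top; that piece has area ∫[0,3] (-(2*t^2 - 6*t)) dt = 9.

9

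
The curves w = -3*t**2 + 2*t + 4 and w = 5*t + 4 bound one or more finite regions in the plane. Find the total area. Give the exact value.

1/2

Set the curves equal: -3*t**2 + 2*t + 4 = 5*t + 4, so -3*t**2 - 3*t = 0, which factors as -3*t*(t + 1) = 0. The curves meet at t = -1, 0.
On [-1, 0], w = -3*t**2 + 2*t + 4 is on top; that piece has area ∫[-1,0] (-3*t**2 - 3*t) dt = 1/2.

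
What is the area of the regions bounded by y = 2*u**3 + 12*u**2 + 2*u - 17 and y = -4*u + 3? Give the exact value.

Set the curves equal: 2*u**3 + 12*u**2 + 2*u - 17 = -4*u + 3, so 2*u**3 + 12*u**2 + 6*u - 20 = 0, which factors as 2*(u - 1)*(u + 2)*(u + 5) = 0. The curves meet at u = -5, -2, 1.
On [-5, -2], y = 2*u**3 + 12*u**2 + 2*u - 17 is on top; that piece has area ∫[-5,-2] (2*u**3 + 12*u**2 + 6*u - 20) du = 81/2.
On [-2, 1], y = -4*u + 3 is on top; that piece has area ∫[-2,1] (-(2*u**3 + 12*u**2 + 6*u - 20)) du = 81/2.
Total enclosed area = 81/2 + 81/2 = 81.

81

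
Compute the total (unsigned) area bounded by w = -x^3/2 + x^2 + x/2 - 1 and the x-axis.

37/24

The curve meets the x-axis where -x^3/2 + x^2 + x/2 - 1 = 0, i.e. -(x - 2)*(x - 1)*(x + 1)/2 = 0, at x = -1, 1, 2.
On [-1, 1] the curve lies below the axis; ∫[-1,1] (-x^3/2 + x^2 + x/2 - 1) dx = -4/3, giving area 4/3.
On [1, 2] the curve lies above the axis; ∫[1,2] (-x^3/2 + x^2 + x/2 - 1) dx = 5/24, giving area 5/24.
Total area = 4/3 + 5/24 = 37/24.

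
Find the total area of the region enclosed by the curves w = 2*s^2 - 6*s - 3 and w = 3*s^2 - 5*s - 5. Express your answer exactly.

Set the curves equal: 2*s^2 - 6*s - 3 = 3*s^2 - 5*s - 5, so -s^2 - s + 2 = 0, which factors as -(s - 1)*(s + 2) = 0. The curves meet at s = -2, 1.
On [-2, 1], w = 2*s^2 - 6*s - 3 is on top; that piece has area ∫[-2,1] (-s^2 - s + 2) ds = 9/2.

9/2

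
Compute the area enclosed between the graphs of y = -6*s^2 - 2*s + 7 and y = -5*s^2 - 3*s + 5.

9/2

Set the curves equal: -6*s^2 - 2*s + 7 = -5*s^2 - 3*s + 5, so -s^2 + s + 2 = 0, which factors as -(s - 2)*(s + 1) = 0. The curves meet at s = -1, 2.
On [-1, 2], y = -6*s^2 - 2*s + 7 is on top; that piece has area ∫[-1,2] (-s^2 + s + 2) ds = 9/2.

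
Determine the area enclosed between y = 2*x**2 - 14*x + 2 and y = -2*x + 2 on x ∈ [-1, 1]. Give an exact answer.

The difference (2*x**2 - 14*x + 2) - (-2*x + 2) = 2*x**2 - 12*x changes sign at x = 0 inside [-1, 1], so split the integral there.
∫[-1,0] (2*x**2 - 12*x) dx = 20/3.
∫[0,1] (2*x**2 - 12*x) dx = -16/3; the area of that piece is 16/3.
Total area = 20/3 + 16/3 = 12.

12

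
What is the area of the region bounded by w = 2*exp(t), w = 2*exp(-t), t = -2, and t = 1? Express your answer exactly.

The difference (2*exp(t)) - (2*exp(-t)) = 2*exp(t) - 2*exp(-t) changes sign at t = 0 inside [-2, 1], so split the integral there.
∫[-2,0] (2*exp(t) - 2*exp(-t)) dt = -2*exp(2) - 2*exp(-2) + 4; the area of that piece is -4 + 2*exp(-2) + 2*exp(2).
∫[0,1] (2*exp(t) - 2*exp(-t)) dt = -4 + 2*exp(-1) + 2*exp(1).
Total area = (-4 + 2*exp(-2) + 2*exp(2)) + (-4 + 2*exp(-1) + 2*exp(1)) = -8 + 2*exp(-2) + 2*exp(-1) + 2*exp(1) + 2*exp(2).

-8 + 2*exp(-2) + 2*exp(-1) + 2*exp(1) + 2*exp(2)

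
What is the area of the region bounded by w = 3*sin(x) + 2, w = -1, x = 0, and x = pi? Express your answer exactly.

6 + 3*pi

On [0, pi], (3*sin(x) + 2) - (-1) = 3*sin(x) + 3 is ≥ 0 throughout, so the area is a single integral of |3*sin(x) + 3|.
∫[0,pi] (3*sin(x) + 3) dx = 6 + 3*pi.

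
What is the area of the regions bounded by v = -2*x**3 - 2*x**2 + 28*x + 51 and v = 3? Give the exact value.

Set the curves equal: -2*x**3 - 2*x**2 + 28*x + 51 = 3, so -2*x**3 - 2*x**2 + 28*x + 48 = 0, which factors as -2*(x - 4)*(x + 2)*(x + 3) = 0. The curves meet at x = -3, -2, 4.
On [-3, -2], v = 3 is on top; that piece has area ∫[-3,-2] (-(-2*x**3 - 2*x**2 + 28*x + 48)) dx = 13/6.
On [-2, 4], v = -2*x**3 - 2*x**2 + 28*x + 51 is on top; that piece has area ∫[-2,4] (-2*x**3 - 2*x**2 + 28*x + 48) dx = 288.
Total enclosed area = 13/6 + 288 = 1741/6.

1741/6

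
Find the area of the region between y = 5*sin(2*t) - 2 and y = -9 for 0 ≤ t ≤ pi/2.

5 + 7*pi/2

On [0, pi/2], (5*sin(2*t) - 2) - (-9) = 5*sin(2*t) + 7 is ≥ 0 throughout, so the area is a single integral of |5*sin(2*t) + 7|.
∫[0,pi/2] (5*sin(2*t) + 7) dt = 5 + 7*pi/2.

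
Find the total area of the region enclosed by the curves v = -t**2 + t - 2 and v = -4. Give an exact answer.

Set the curves equal: -t**2 + t - 2 = -4, so -t**2 + t + 2 = 0, which factors as -(t - 2)*(t + 1) = 0. The curves meet at t = -1, 2.
On [-1, 2], v = -t**2 + t - 2 is on top; that piece has area ∫[-1,2] (-t**2 + t + 2) dt = 9/2.

9/2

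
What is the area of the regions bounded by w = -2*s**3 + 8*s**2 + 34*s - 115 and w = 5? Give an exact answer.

Set the curves equal: -2*s**3 + 8*s**2 + 34*s - 115 = 5, so -2*s**3 + 8*s**2 + 34*s - 120 = 0, which factors as -2*(s - 5)*(s - 3)*(s + 4) = 0. The curves meet at s = -4, 3, 5.
On [-4, 3], w = 5 is on top; that piece has area ∫[-4,3] (-(-2*s**3 + 8*s**2 + 34*s - 120)) ds = 3773/6.
On [3, 5], w = -2*s**3 + 8*s**2 + 34*s - 115 is on top; that piece has area ∫[3,5] (-2*s**3 + 8*s**2 + 34*s - 120) ds = 64/3.
Total enclosed area = 3773/6 + 64/3 = 3901/6.

3901/6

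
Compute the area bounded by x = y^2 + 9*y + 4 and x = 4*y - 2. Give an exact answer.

Both boundary curves give x as a function of y, so integrate with respect to y. Setting them equal: y^2 + 5*y + 6 = 0, i.e. (y + 2)*(y + 3) = 0, so they meet at y = -3, -2.
For y in [-3, -2], x = y^2 + 9*y + 4 is on the left; area = ∫[-3,-2] (-(y^2 + 5*y + 6)) dy = 1/6.

1/6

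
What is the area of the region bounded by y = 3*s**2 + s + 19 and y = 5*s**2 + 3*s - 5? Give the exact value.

343/3

Set the curves equal: 3*s**2 + s + 19 = 5*s**2 + 3*s - 5, so -2*s**2 - 2*s + 24 = 0, which factors as -2*(s - 3)*(s + 4) = 0. The curves meet at s = -4, 3.
On [-4, 3], y = 3*s**2 + s + 19 is on top; that piece has area ∫[-4,3] (-2*s**2 - 2*s + 24) ds = 343/3.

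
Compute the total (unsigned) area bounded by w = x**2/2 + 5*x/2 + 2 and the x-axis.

The curve meets the x-axis where x**2/2 + 5*x/2 + 2 = 0, i.e. (x + 1)*(x + 4)/2 = 0, at x = -4, -1.
On [-4, -1] the curve lies below the axis; ∫[-4,-1] (x**2/2 + 5*x/2 + 2) dx = -9/4, giving area 9/4.

9/4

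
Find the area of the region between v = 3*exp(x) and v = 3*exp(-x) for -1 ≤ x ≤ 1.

The difference (3*exp(x)) - (3*exp(-x)) = 3*exp(x) - 3*exp(-x) changes sign at x = 0 inside [-1, 1], so split the integral there.
∫[-1,0] (3*exp(x) - 3*exp(-x)) dx = -3*exp(1) - 3*exp(-1) + 6; the area of that piece is -6 + 3*exp(-1) + 3*exp(1).
∫[0,1] (3*exp(x) - 3*exp(-x)) dx = -6 + 3*exp(-1) + 3*exp(1).
Total area = (-6 + 3*exp(-1) + 3*exp(1)) + (-6 + 3*exp(-1) + 3*exp(1)) = -12 + 6*exp(-1) + 6*exp(1).

-12 + 6*exp(-1) + 6*exp(1)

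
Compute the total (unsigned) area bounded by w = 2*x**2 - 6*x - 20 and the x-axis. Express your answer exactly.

343/3

The curve meets the x-axis where 2*x**2 - 6*x - 20 = 0, i.e. 2*(x - 5)*(x + 2) = 0, at x = -2, 5.
On [-2, 5] the curve lies below the axis; ∫[-2,5] (2*x**2 - 6*x - 20) dx = -343/3, giving area 343/3.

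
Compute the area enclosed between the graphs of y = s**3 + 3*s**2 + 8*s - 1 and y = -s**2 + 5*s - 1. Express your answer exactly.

Set the curves equal: s**3 + 3*s**2 + 8*s - 1 = -s**2 + 5*s - 1, so s**3 + 4*s**2 + 3*s = 0, which factors as s*(s + 1)*(s + 3) = 0. The curves meet at s = -3, -1, 0.
On [-3, -1], y = s**3 + 3*s**2 + 8*s - 1 is on top; that piece has area ∫[-3,-1] (s**3 + 4*s**2 + 3*s) ds = 8/3.
On [-1, 0], y = -s**2 + 5*s - 1 is on top; that piece has area ∫[-1,0] (-(s**3 + 4*s**2 + 3*s)) ds = 5/12.
Total enclosed area = 8/3 + 5/12 = 37/12.

37/12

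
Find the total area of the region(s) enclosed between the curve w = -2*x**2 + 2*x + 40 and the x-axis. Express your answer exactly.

The curve meets the x-axis where -2*x**2 + 2*x + 40 = 0, i.e. -2*(x - 5)*(x + 4) = 0, at x = -4, 5.
On [-4, 5] the curve lies above the axis; ∫[-4,5] (-2*x**2 + 2*x + 40) dx = 243, giving area 243.

243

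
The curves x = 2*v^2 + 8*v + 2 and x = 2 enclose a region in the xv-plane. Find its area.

Both boundary curves give x as a function of v, so integrate with respect to v. Setting them equal: 2*v^2 + 8*v = 0, i.e. 2*v*(v + 4) = 0, so they meet at v = -4, 0.
For v in [-4, 0], x = 2*v^2 + 8*v + 2 is on the left; area = ∫[-4,0] (-(2*v^2 + 8*v)) dv = 64/3.

64/3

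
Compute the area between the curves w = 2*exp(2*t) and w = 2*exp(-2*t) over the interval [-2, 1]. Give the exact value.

-4 + exp(-4) + exp(-2) + exp(2) + exp(4)

The difference (2*exp(2*t)) - (2*exp(-2*t)) = 2*exp(2*t) - 2*exp(-2*t) changes sign at t = 0 inside [-2, 1], so split the integral there.
∫[-2,0] (2*exp(2*t) - 2*exp(-2*t)) dt = -exp(4) - exp(-4) + 2; the area of that piece is -2 + exp(-4) + exp(4).
∫[0,1] (2*exp(2*t) - 2*exp(-2*t)) dt = -2 + exp(-2) + exp(2).
Total area = (-2 + exp(-4) + exp(4)) + (-2 + exp(-2) + exp(2)) = -4 + exp(-4) + exp(-2) + exp(2) + exp(4).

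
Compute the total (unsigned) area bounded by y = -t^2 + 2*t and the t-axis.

4/3

The curve meets the t-axis where -t^2 + 2*t = 0, i.e. -t*(t - 2) = 0, at t = 0, 2.
On [0, 2] the curve lies above the axis; ∫[0,2] (-t^2 + 2*t) dt = 4/3, giving area 4/3.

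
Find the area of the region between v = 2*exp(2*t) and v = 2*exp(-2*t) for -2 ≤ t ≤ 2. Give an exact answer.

The difference (2*exp(2*t)) - (2*exp(-2*t)) = 2*exp(2*t) - 2*exp(-2*t) changes sign at t = 0 inside [-2, 2], so split the integral there.
∫[-2,0] (2*exp(2*t) - 2*exp(-2*t)) dt = -exp(4) - exp(-4) + 2; the area of that piece is -2 + exp(-4) + exp(4).
∫[0,2] (2*exp(2*t) - 2*exp(-2*t)) dt = -2 + exp(-4) + exp(4).
Total area = (-2 + exp(-4) + exp(4)) + (-2 + exp(-4) + exp(4)) = -4 + 2*exp(-4) + 2*exp(4).

-4 + 2*exp(-4) + 2*exp(4)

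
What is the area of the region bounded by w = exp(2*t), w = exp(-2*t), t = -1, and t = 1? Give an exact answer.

The difference (exp(2*t)) - (exp(-2*t)) = exp(2*t) - exp(-2*t) changes sign at t = 0 inside [-1, 1], so split the integral there.
∫[-1,0] (exp(2*t) - exp(-2*t)) dt = -exp(2)/2 - exp(-2)/2 + 1; the area of that piece is -1 + exp(-2)/2 + exp(2)/2.
∫[0,1] (exp(2*t) - exp(-2*t)) dt = -1 + exp(-2)/2 + exp(2)/2.
Total area = (-1 + exp(-2)/2 + exp(2)/2) + (-1 + exp(-2)/2 + exp(2)/2) = -2 + exp(-2) + exp(2).

-2 + exp(-2) + exp(2)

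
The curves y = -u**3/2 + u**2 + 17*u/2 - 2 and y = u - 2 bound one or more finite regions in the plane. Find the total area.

863/12

Set the curves equal: -u**3/2 + u**2 + 17*u/2 - 2 = u - 2, so -u**3/2 + u**2 + 15*u/2 = 0, which factors as -u*(u - 5)*(u + 3)/2 = 0. The curves meet at u = -3, 0, 5.
On [-3, 0], y = u - 2 is on top; that piece has area ∫[-3,0] (-(-u**3/2 + u**2 + 15*u/2)) du = 117/8.
On [0, 5], y = -u**3/2 + u**2 + 17*u/2 - 2 is on top; that piece has area ∫[0,5] (-u**3/2 + u**2 + 15*u/2) du = 1375/24.
Total enclosed area = 117/8 + 1375/24 = 863/12.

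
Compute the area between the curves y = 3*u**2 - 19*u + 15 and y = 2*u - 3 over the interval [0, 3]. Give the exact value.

The difference (3*u**2 - 19*u + 15) - (2*u - 3) = 3*u**2 - 21*u + 18 changes sign at u = 1 inside [0, 3], so split the integral there.
∫[0,1] (3*u**2 - 21*u + 18) du = 17/2.
∫[1,3] (3*u**2 - 21*u + 18) du = -22; the area of that piece is 22.
Total area = 17/2 + 22 = 61/2.

61/2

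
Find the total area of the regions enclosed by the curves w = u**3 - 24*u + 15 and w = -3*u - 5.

Set the curves equal: u**3 - 24*u + 15 = -3*u - 5, so u**3 - 21*u + 20 = 0, which factors as (u - 4)*(u - 1)*(u + 5) = 0. The curves meet at u = -5, 1, 4.
On [-5, 1], w = u**3 - 24*u + 15 is on top; that piece has area ∫[-5,1] (u**3 - 21*u + 20) du = 216.
On [1, 4], w = -3*u - 5 is on top; that piece has area ∫[1,4] (-(u**3 - 21*u + 20)) du = 135/4.
Total enclosed area = 216 + 135/4 = 999/4.

999/4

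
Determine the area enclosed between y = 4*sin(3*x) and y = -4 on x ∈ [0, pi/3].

On [0, pi/3], (4*sin(3*x)) - (-4) = 4*sin(3*x) + 4 is ≥ 0 throughout, so the area is a single integral of |4*sin(3*x) + 4|.
∫[0,pi/3] (4*sin(3*x) + 4) dx = 8/3 + 4*pi/3.

8/3 + 4*pi/3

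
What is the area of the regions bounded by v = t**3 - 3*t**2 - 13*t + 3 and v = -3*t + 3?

Set the curves equal: t**3 - 3*t**2 - 13*t + 3 = -3*t + 3, so t**3 - 3*t**2 - 10*t = 0, which factors as t*(t - 5)*(t + 2) = 0. The curves meet at t = -2, 0, 5.
On [-2, 0], v = t**3 - 3*t**2 - 13*t + 3 is on top; that piece has area ∫[-2,0] (t**3 - 3*t**2 - 10*t) dt = 8.
On [0, 5], v = -3*t + 3 is on top; that piece has area ∫[0,5] (-(t**3 - 3*t**2 - 10*t)) dt = 375/4.
Total enclosed area = 8 + 375/4 = 407/4.

407/4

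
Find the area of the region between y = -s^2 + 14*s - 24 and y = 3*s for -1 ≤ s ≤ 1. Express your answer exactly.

146/3

On [-1, 1], (-s^2 + 14*s - 24) - (3*s) = -s^2 + 11*s - 24 is ≤ 0 throughout, so the area is a single integral of |-s^2 + 11*s - 24|.
∫[-1,1] (-s^2 + 11*s - 24) ds = -146/3; the area of that piece is 146/3.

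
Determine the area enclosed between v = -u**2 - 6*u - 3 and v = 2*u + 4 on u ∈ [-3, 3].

236/3

The difference (-u**2 - 6*u - 3) - (2*u + 4) = -u**2 - 8*u - 7 changes sign at u = -1 inside [-3, 3], so split the integral there.
∫[-3,-1] (-u**2 - 8*u - 7) du = 28/3.
∫[-1,3] (-u**2 - 8*u - 7) du = -208/3; the area of that piece is 208/3.
Total area = 28/3 + 208/3 = 236/3.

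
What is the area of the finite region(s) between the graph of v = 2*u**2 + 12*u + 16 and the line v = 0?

8/3

The curve meets the u-axis where 2*u**2 + 12*u + 16 = 0, i.e. 2*(u + 2)*(u + 4) = 0, at u = -4, -2.
On [-4, -2] the curve lies below the axis; ∫[-4,-2] (2*u**2 + 12*u + 16) du = -8/3, giving area 8/3.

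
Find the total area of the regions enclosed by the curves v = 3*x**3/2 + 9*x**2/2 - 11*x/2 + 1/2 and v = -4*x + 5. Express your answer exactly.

Set the curves equal: 3*x**3/2 + 9*x**2/2 - 11*x/2 + 1/2 = -4*x + 5, so 3*x**3/2 + 9*x**2/2 - 3*x/2 - 9/2 = 0, which factors as 3*(x - 1)*(x + 1)*(x + 3)/2 = 0. The curves meet at x = -3, -1, 1.
On [-3, -1], v = 3*x**3/2 + 9*x**2/2 - 11*x/2 + 1/2 is on top; that piece has area ∫[-3,-1] (3*x**3/2 + 9*x**2/2 - 3*x/2 - 9/2) dx = 6.
On [-1, 1], v = -4*x + 5 is on top; that piece has area ∫[-1,1] (-(3*x**3/2 + 9*x**2/2 - 3*x/2 - 9/2)) dx = 6.
Total enclosed area = 6 + 6 = 12.

12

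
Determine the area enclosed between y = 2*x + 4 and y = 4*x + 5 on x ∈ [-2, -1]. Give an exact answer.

On [-2, -1], (2*x + 4) - (4*x + 5) = -2*x - 1 is ≥ 0 throughout, so the area is a single integral of |-2*x - 1|.
∫[-2,-1] (-2*x - 1) dx = 2.

2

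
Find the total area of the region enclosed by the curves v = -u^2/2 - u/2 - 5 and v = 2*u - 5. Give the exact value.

Set the curves equal: -u^2/2 - u/2 - 5 = 2*u - 5, so -u^2/2 - 5*u/2 = 0, which factors as -u*(u + 5)/2 = 0. The curves meet at u = -5, 0.
On [-5, 0], v = -u^2/2 - u/2 - 5 is on top; that piece has area ∫[-5,0] (-u^2/2 - 5*u/2) du = 125/12.

125/12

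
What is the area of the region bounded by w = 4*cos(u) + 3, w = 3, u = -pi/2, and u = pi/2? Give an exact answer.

8

On [-pi/2, pi/2], (4*cos(u) + 3) - (3) = 4*cos(u) is ≥ 0 throughout, so the area is a single integral of |4*cos(u)|.
∫[-pi/2,pi/2] (4*cos(u)) du = 8.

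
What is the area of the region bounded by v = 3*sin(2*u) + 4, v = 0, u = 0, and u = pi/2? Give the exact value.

On [0, pi/2], (3*sin(2*u) + 4) - (0) = 3*sin(2*u) + 4 is ≥ 0 throughout, so the area is a single integral of |3*sin(2*u) + 4|.
∫[0,pi/2] (3*sin(2*u) + 4) du = 3 + 2*pi.

3 + 2*pi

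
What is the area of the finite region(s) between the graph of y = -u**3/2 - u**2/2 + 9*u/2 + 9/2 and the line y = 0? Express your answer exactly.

74/3

The curve meets the u-axis where -u**3/2 - u**2/2 + 9*u/2 + 9/2 = 0, i.e. -(u - 3)*(u + 1)*(u + 3)/2 = 0, at u = -3, -1, 3.
On [-3, -1] the curve lies below the axis; ∫[-3,-1] (-u**3/2 - u**2/2 + 9*u/2 + 9/2) du = -10/3, giving area 10/3.
On [-1, 3] the curve lies above the axis; ∫[-1,3] (-u**3/2 - u**2/2 + 9*u/2 + 9/2) du = 64/3, giving area 64/3.
Total area = 10/3 + 64/3 = 74/3.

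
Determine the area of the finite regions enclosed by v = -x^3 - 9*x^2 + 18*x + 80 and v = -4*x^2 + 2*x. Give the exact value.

5137/12

Set the curves equal: -x^3 - 9*x^2 + 18*x + 80 = -4*x^2 + 2*x, so -x^3 - 5*x^2 + 16*x + 80 = 0, which factors as -(x - 4)*(x + 4)*(x + 5) = 0. The curves meet at x = -5, -4, 4.
On [-5, -4], v = -4*x^2 + 2*x is on top; that piece has area ∫[-5,-4] (-(-x^3 - 5*x^2 + 16*x + 80)) dx = 17/12.
On [-4, 4], v = -x^3 - 9*x^2 + 18*x + 80 is on top; that piece has area ∫[-4,4] (-x^3 - 5*x^2 + 16*x + 80) dx = 1280/3.
Total enclosed area = 17/12 + 1280/3 = 5137/12.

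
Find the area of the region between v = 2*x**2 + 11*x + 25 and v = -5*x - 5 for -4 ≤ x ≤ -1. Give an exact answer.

The difference (2*x**2 + 11*x + 25) - (-5*x - 5) = 2*x**2 + 16*x + 30 changes sign at x = -3 inside [-4, -1], so split the integral there.
∫[-4,-3] (2*x**2 + 16*x + 30) dx = -4/3; the area of that piece is 4/3.
∫[-3,-1] (2*x**2 + 16*x + 30) dx = 40/3.
Total area = 4/3 + 40/3 = 44/3.

44/3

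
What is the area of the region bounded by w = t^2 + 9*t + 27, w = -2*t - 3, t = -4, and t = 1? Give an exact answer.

On [-4, 1], (t^2 + 9*t + 27) - (-2*t - 3) = t^2 + 11*t + 30 is ≥ 0 throughout, so the area is a single integral of |t^2 + 11*t + 30|.
∫[-4,1] (t^2 + 11*t + 30) dt = 535/6.

535/6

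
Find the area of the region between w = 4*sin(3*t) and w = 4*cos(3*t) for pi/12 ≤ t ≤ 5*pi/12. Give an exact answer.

On [pi/12, 5*pi/12], (4*sin(3*t)) - (4*cos(3*t)) = 4*sin(3*t) - 4*cos(3*t) is ≥ 0 throughout, so the area is a single integral of |4*sin(3*t) - 4*cos(3*t)|.
∫[pi/12,5*pi/12] (4*sin(3*t) - 4*cos(3*t)) dt = 8*sqrt(2)/3.

8*sqrt(2)/3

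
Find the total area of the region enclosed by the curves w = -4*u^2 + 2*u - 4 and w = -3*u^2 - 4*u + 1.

32/3

Set the curves equal: -4*u^2 + 2*u - 4 = -3*u^2 - 4*u + 1, so -u^2 + 6*u - 5 = 0, which factors as -(u - 5)*(u - 1) = 0. The curves meet at u = 1, 5.
On [1, 5], w = -4*u^2 + 2*u - 4 is on top; that piece has area ∫[1,5] (-u^2 + 6*u - 5) du = 32/3.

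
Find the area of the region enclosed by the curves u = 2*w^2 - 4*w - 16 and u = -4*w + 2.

Both boundary curves give u as a function of w, so integrate with respect to w. Setting them equal: 2*w^2 - 18 = 0, i.e. 2*(w - 3)*(w + 3) = 0, so they meet at w = -3, 3.
For w in [-3, 3], u = 2*w^2 - 4*w - 16 is on the left; area = ∫[-3,3] (-(2*w^2 - 18)) dw = 72.

72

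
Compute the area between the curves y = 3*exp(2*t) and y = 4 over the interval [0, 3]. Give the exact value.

The difference (3*exp(2*t)) - (4) = 3*exp(2*t) - 4 changes sign at t = -log(3)/2 + log(2) inside [0, 3], so split the integral there.
∫[0,-log(3)/2 + log(2)] (3*exp(2*t) - 4) dt = log(9/16) + 1/2; the area of that piece is -1/2 + log(16/9).
∫[-log(3)/2 + log(2),3] (3*exp(2*t) - 4) dt = -14 - 2*log(3) + 4*log(2) + 3*exp(6)/2.
Total area = (-1/2 + log(16/9)) + (-14 - 2*log(3) + 4*log(2) + 3*exp(6)/2) = -29/2 - 4*log(3) + 8*log(2) + 3*exp(6)/2.

-29/2 - 4*log(3) + 8*log(2) + 3*exp(6)/2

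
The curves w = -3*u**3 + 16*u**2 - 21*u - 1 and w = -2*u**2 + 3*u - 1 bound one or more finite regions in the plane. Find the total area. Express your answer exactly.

Set the curves equal: -3*u**3 + 16*u**2 - 21*u - 1 = -2*u**2 + 3*u - 1, so -3*u**3 + 18*u**2 - 24*u = 0, which factors as -3*u*(u - 4)*(u - 2) = 0. The curves meet at u = 0, 2, 4.
On [0, 2], w = -2*u**2 + 3*u - 1 is on top; that piece has area ∫[0,2] (-(-3*u**3 + 18*u**2 - 24*u)) du = 12.
On [2, 4], w = -3*u**3 + 16*u**2 - 21*u - 1 is on top; that piece has area ∫[2,4] (-3*u**3 + 18*u**2 - 24*u) du = 12.
Total enclosed area = 12 + 12 = 24.

24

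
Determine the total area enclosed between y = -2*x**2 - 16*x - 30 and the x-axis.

The curve meets the x-axis where -2*x**2 - 16*x - 30 = 0, i.e. -2*(x + 3)*(x + 5) = 0, at x = -5, -3.
On [-5, -3] the curve lies above the axis; ∫[-5,-3] (-2*x**2 - 16*x - 30) dx = 8/3, giving area 8/3.

8/3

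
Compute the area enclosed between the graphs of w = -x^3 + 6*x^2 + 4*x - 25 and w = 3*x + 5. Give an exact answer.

Set the curves equal: -x^3 + 6*x^2 + 4*x - 25 = 3*x + 5, so -x^3 + 6*x^2 + x - 30 = 0, which factors as -(x - 5)*(x - 3)*(x + 2) = 0. The curves meet at x = -2, 3, 5.
On [-2, 3], w = 3*x + 5 is on top; that piece has area ∫[-2,3] (-(-x^3 + 6*x^2 + x - 30)) dx = 375/4.
On [3, 5], w = -x^3 + 6*x^2 + 4*x - 25 is on top; that piece has area ∫[3,5] (-x^3 + 6*x^2 + x - 30) dx = 8.
Total enclosed area = 375/4 + 8 = 407/4.

407/4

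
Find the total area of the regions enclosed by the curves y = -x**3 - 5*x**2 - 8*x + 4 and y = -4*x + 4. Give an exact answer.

71/6

Set the curves equal: -x**3 - 5*x**2 - 8*x + 4 = -4*x + 4, so -x**3 - 5*x**2 - 4*x = 0, which factors as -x*(x + 1)*(x + 4) = 0. The curves meet at x = -4, -1, 0.
On [-4, -1], y = -4*x + 4 is on top; that piece has area ∫[-4,-1] (-(-x**3 - 5*x**2 - 4*x)) dx = 45/4.
On [-1, 0], y = -x**3 - 5*x**2 - 8*x + 4 is on top; that piece has area ∫[-1,0] (-x**3 - 5*x**2 - 4*x) dx = 7/12.
Total enclosed area = 45/4 + 7/12 = 71/6.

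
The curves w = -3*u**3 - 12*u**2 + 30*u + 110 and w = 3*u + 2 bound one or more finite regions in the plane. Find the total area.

1741/4

Set the curves equal: -3*u**3 - 12*u**2 + 30*u + 110 = 3*u + 2, so -3*u**3 - 12*u**2 + 27*u + 108 = 0, which factors as -3*(u - 3)*(u + 3)*(u + 4) = 0. The curves meet at u = -4, -3, 3.
On [-4, -3], w = 3*u + 2 is on top; that piece has area ∫[-4,-3] (-(-3*u**3 - 12*u**2 + 27*u + 108)) du = 13/4.
On [-3, 3], w = -3*u**3 - 12*u**2 + 30*u + 110 is on top; that piece has area ∫[-3,3] (-3*u**3 - 12*u**2 + 27*u + 108) du = 432.
Total enclosed area = 13/4 + 432 = 1741/4.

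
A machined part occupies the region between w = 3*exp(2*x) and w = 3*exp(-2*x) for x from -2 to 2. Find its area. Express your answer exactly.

-6 + 3*exp(-4) + 3*exp(4)

The difference (3*exp(2*x)) - (3*exp(-2*x)) = 3*exp(2*x) - 3*exp(-2*x) changes sign at x = 0 inside [-2, 2], so split the integral there.
∫[-2,0] (3*exp(2*x) - 3*exp(-2*x)) dx = -3*exp(4)/2 - 3*exp(-4)/2 + 3; the area of that piece is -3 + 3*exp(-4)/2 + 3*exp(4)/2.
∫[0,2] (3*exp(2*x) - 3*exp(-2*x)) dx = -3 + 3*exp(-4)/2 + 3*exp(4)/2.
Total area = (-3 + 3*exp(-4)/2 + 3*exp(4)/2) + (-3 + 3*exp(-4)/2 + 3*exp(4)/2) = -6 + 3*exp(-4) + 3*exp(4).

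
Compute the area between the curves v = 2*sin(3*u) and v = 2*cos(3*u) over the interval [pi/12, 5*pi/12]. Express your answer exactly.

On [pi/12, 5*pi/12], (2*sin(3*u)) - (2*cos(3*u)) = 2*sin(3*u) - 2*cos(3*u) is ≥ 0 throughout, so the area is a single integral of |2*sin(3*u) - 2*cos(3*u)|.
∫[pi/12,5*pi/12] (2*sin(3*u) - 2*cos(3*u)) du = 4*sqrt(2)/3.

4*sqrt(2)/3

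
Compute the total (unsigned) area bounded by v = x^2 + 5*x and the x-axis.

125/6

The curve meets the x-axis where x^2 + 5*x = 0, i.e. x*(x + 5) = 0, at x = -5, 0.
On [-5, 0] the curve lies below the axis; ∫[-5,0] (x^2 + 5*x) dx = -125/6, giving area 125/6.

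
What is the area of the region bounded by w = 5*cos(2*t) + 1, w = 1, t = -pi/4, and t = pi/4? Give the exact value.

5

On [-pi/4, pi/4], (5*cos(2*t) + 1) - (1) = 5*cos(2*t) is ≥ 0 throughout, so the area is a single integral of |5*cos(2*t)|.
∫[-pi/4,pi/4] (5*cos(2*t)) dt = 5.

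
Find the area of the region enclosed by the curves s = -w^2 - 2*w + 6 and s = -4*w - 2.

Both boundary curves give s as a function of w, so integrate with respect to w. Setting them equal: -w^2 + 2*w + 8 = 0, i.e. -(w - 4)*(w + 2) = 0, so they meet at w = -2, 4.
For w in [-2, 4], s = -w^2 - 2*w + 6 is on the right; area = ∫[-2,4] (-w^2 + 2*w + 8) dw = 36.

36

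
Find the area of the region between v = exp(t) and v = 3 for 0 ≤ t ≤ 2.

The difference (exp(t)) - (3) = exp(t) - 3 changes sign at t = log(3) inside [0, 2], so split the integral there.
∫[0,log(3)] (exp(t) - 3) dt = 2 - log(27); the area of that piece is -2 + log(27).
∫[log(3),2] (exp(t) - 3) dt = -9 + 3*log(3) + exp(2).
Total area = (-2 + log(27)) + (-9 + 3*log(3) + exp(2)) = -11 + 6*log(3) + exp(2).

-11 + 6*log(3) + exp(2)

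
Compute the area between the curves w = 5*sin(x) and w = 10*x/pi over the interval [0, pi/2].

On [0, pi/2], (5*sin(x)) - (10*x/pi) = -10*x/pi + 5*sin(x) is ≥ 0 throughout, so the area is a single integral of |-10*x/pi + 5*sin(x)|.
∫[0,pi/2] (-10*x/pi + 5*sin(x)) dx = 5 - 5*pi/4.

5 - 5*pi/4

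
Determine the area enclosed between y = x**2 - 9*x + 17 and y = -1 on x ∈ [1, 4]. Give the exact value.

The difference (x**2 - 9*x + 17) - (-1) = x**2 - 9*x + 18 changes sign at x = 3 inside [1, 4], so split the integral there.
∫[1,3] (x**2 - 9*x + 18) dx = 26/3.
∫[3,4] (x**2 - 9*x + 18) dx = -7/6; the area of that piece is 7/6.
Total area = 26/3 + 7/6 = 59/6.

59/6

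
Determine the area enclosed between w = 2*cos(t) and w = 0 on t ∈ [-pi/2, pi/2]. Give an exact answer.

On [-pi/2, pi/2], (2*cos(t)) - (0) = 2*cos(t) is ≥ 0 throughout, so the area is a single integral of |2*cos(t)|.
∫[-pi/2,pi/2] (2*cos(t)) dt = 4.

4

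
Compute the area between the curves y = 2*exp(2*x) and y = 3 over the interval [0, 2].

The difference (2*exp(2*x)) - (3) = 2*exp(2*x) - 3 changes sign at x = -log(2)/2 + log(3)/2 inside [0, 2], so split the integral there.
∫[0,-log(2)/2 + log(3)/2] (2*exp(2*x) - 3) dx = log(2*sqrt(6)/9) + 1/2; the area of that piece is -1/2 + log(3*sqrt(6)/4).
∫[-log(2)/2 + log(3)/2,2] (2*exp(2*x) - 3) dx = -15/2 - 3*log(2)/2 + 3*log(3)/2 + exp(4).
Total area = (-1/2 + log(3*sqrt(6)/4)) + (-15/2 - 3*log(2)/2 + 3*log(3)/2 + exp(4)) = -8 - 7*log(2)/2 + log(6)/2 + 5*log(3)/2 + exp(4).

-8 - 7*log(2)/2 + log(6)/2 + 5*log(3)/2 + exp(4)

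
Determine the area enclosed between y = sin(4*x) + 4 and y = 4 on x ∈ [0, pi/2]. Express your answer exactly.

The difference (sin(4*x) + 4) - (4) = sin(4*x) changes sign at x = pi/4 inside [0, pi/2], so split the integral there.
∫[0,pi/4] (sin(4*x)) dx = 1/2.
∫[pi/4,pi/2] (sin(4*x)) dx = -1/2; the area of that piece is 1/2.
Total area = 1/2 + 1/2 = 1.

1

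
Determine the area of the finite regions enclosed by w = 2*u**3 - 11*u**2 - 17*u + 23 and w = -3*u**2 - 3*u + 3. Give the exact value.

Set the curves equal: 2*u**3 - 11*u**2 - 17*u + 23 = -3*u**2 - 3*u + 3, so 2*u**3 - 8*u**2 - 14*u + 20 = 0, which factors as 2*(u - 5)*(u - 1)*(u + 2) = 0. The curves meet at u = -2, 1, 5.
On [-2, 1], w = 2*u**3 - 11*u**2 - 17*u + 23 is on top; that piece has area ∫[-2,1] (2*u**3 - 8*u**2 - 14*u + 20) du = 99/2.
On [1, 5], w = -3*u**2 - 3*u + 3 is on top; that piece has area ∫[1,5] (-(2*u**3 - 8*u**2 - 14*u + 20)) du = 320/3.
Total enclosed area = 99/2 + 320/3 = 937/6.

937/6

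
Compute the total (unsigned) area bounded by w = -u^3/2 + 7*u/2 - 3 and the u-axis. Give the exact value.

131/8

The curve meets the u-axis where -u^3/2 + 7*u/2 - 3 = 0, i.e. -(u - 2)*(u - 1)*(u + 3)/2 = 0, at u = -3, 1, 2.
On [-3, 1] the curve lies below the axis; ∫[-3,1] (-u^3/2 + 7*u/2 - 3) du = -16, giving area 16.
On [1, 2] the curve lies above the axis; ∫[1,2] (-u^3/2 + 7*u/2 - 3) du = 3/8, giving area 3/8.
Total area = 16 + 3/8 = 131/8.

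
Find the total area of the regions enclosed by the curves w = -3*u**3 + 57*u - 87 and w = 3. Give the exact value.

1551/2

Set the curves equal: -3*u**3 + 57*u - 87 = 3, so -3*u**3 + 57*u - 90 = 0, which factors as -3*(u - 3)*(u - 2)*(u + 5) = 0. The curves meet at u = -5, 2, 3.
On [-5, 2], w = 3 is on top; that piece has area ∫[-5,2] (-(-3*u**3 + 57*u - 90)) du = 3087/4.
On [2, 3], w = -3*u**3 + 57*u - 87 is on top; that piece has area ∫[2,3] (-3*u**3 + 57*u - 90) du = 15/4.
Total enclosed area = 3087/4 + 15/4 = 1551/2.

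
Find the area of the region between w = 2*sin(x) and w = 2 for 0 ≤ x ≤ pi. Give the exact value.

On [0, pi], (2*sin(x)) - (2) = 2*sin(x) - 2 is ≤ 0 throughout, so the area is a single integral of |2*sin(x) - 2|.
∫[0,pi] (2*sin(x) - 2) dx = 4 - 2*pi; the area of that piece is -4 + 2*pi.

-4 + 2*pi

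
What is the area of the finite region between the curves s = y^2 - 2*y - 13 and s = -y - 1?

343/6

Both boundary curves give s as a function of y, so integrate with respect to y. Setting them equal: y^2 - y - 12 = 0, i.e. (y - 4)*(y + 3) = 0, so they meet at y = -3, 4.
For y in [-3, 4], s = y^2 - 2*y - 13 is on the left; area = ∫[-3,4] (-(y^2 - y - 12)) dy = 343/6.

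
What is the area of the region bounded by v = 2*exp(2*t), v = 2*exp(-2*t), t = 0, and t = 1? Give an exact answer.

-2 + exp(-2) + exp(2)

On [0, 1], (2*exp(2*t)) - (2*exp(-2*t)) = 2*exp(2*t) - 2*exp(-2*t) is ≥ 0 throughout, so the area is a single integral of |2*exp(2*t) - 2*exp(-2*t)|.
∫[0,1] (2*exp(2*t) - 2*exp(-2*t)) dt = -2 + exp(-2) + exp(2).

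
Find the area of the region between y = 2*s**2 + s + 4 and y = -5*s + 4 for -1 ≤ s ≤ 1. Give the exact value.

The difference (2*s**2 + s + 4) - (-5*s + 4) = 2*s**2 + 6*s changes sign at s = 0 inside [-1, 1], so split the integral there.
∫[-1,0] (2*s**2 + 6*s) ds = -7/3; the area of that piece is 7/3.
∫[0,1] (2*s**2 + 6*s) ds = 11/3.
Total area = 7/3 + 11/3 = 6.

6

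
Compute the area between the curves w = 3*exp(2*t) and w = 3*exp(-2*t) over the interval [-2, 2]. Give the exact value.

-6 + 3*exp(-4) + 3*exp(4)

The difference (3*exp(2*t)) - (3*exp(-2*t)) = 3*exp(2*t) - 3*exp(-2*t) changes sign at t = 0 inside [-2, 2], so split the integral there.
∫[-2,0] (3*exp(2*t) - 3*exp(-2*t)) dt = -3*exp(4)/2 - 3*exp(-4)/2 + 3; the area of that piece is -3 + 3*exp(-4)/2 + 3*exp(4)/2.
∫[0,2] (3*exp(2*t) - 3*exp(-2*t)) dt = -3 + 3*exp(-4)/2 + 3*exp(4)/2.
Total area = (-3 + 3*exp(-4)/2 + 3*exp(4)/2) + (-3 + 3*exp(-4)/2 + 3*exp(4)/2) = -6 + 3*exp(-4) + 3*exp(4).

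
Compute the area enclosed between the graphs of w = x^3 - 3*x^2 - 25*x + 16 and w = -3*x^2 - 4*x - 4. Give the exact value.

999/4

Set the curves equal: x^3 - 3*x^2 - 25*x + 16 = -3*x^2 - 4*x - 4, so x^3 - 21*x + 20 = 0, which factors as (x - 4)*(x - 1)*(x + 5) = 0. The curves meet at x = -5, 1, 4.
On [-5, 1], w = x^3 - 3*x^2 - 25*x + 16 is on top; that piece has area ∫[-5,1] (x^3 - 21*x + 20) dx = 216.
On [1, 4], w = -3*x^2 - 4*x - 4 is on top; that piece has area ∫[1,4] (-(x^3 - 21*x + 20)) dx = 135/4.
Total enclosed area = 216 + 135/4 = 999/4.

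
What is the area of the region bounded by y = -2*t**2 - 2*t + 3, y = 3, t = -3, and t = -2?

23/3

On [-3, -2], (-2*t**2 - 2*t + 3) - (3) = -2*t**2 - 2*t is ≤ 0 throughout, so the area is a single integral of |-2*t**2 - 2*t|.
∫[-3,-2] (-2*t**2 - 2*t) dt = -23/3; the area of that piece is 23/3.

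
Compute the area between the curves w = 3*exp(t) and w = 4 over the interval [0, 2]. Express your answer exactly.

The difference (3*exp(t)) - (4) = 3*exp(t) - 4 changes sign at t = log(4/3) inside [0, 2], so split the integral there.
∫[0,log(4/3)] (3*exp(t) - 4) dt = log(81/256) + 1; the area of that piece is -1 + log(256/81).
∫[log(4/3),2] (3*exp(t) - 4) dt = -12 - 4*log(3) + 8*log(2) + 3*exp(2).
Total area = (-1 + log(256/81)) + (-12 - 4*log(3) + 8*log(2) + 3*exp(2)) = -13 - 8*log(3) + 16*log(2) + 3*exp(2).

-13 - 8*log(3) + 16*log(2) + 3*exp(2)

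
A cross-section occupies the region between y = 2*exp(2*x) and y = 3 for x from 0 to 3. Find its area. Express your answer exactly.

The difference (2*exp(2*x)) - (3) = 2*exp(2*x) - 3 changes sign at x = -log(2)/2 + log(3)/2 inside [0, 3], so split the integral there.
∫[0,-log(2)/2 + log(3)/2] (2*exp(2*x) - 3) dx = log(2*sqrt(6)/9) + 1/2; the area of that piece is -1/2 + log(3*sqrt(6)/4).
∫[-log(2)/2 + log(3)/2,3] (2*exp(2*x) - 3) dx = -21/2 - 3*log(2)/2 + 3*log(3)/2 + exp(6).
Total area = (-1/2 + log(3*sqrt(6)/4)) + (-21/2 - 3*log(2)/2 + 3*log(3)/2 + exp(6)) = -11 - 7*log(2)/2 + log(6)/2 + 5*log(3)/2 + exp(6).

-11 - 7*log(2)/2 + log(6)/2 + 5*log(3)/2 + exp(6)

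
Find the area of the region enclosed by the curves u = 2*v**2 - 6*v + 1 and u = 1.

9

Both boundary curves give u as a function of v, so integrate with respect to v. Setting them equal: 2*v**2 - 6*v = 0, i.e. 2*v*(v - 3) = 0, so they meet at v = 0, 3.
For v in [0, 3], u = 2*v**2 - 6*v + 1 is on the left; area = ∫[0,3] (-(2*v**2 - 6*v)) dv = 9.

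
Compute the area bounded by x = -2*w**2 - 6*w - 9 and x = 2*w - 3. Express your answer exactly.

Both boundary curves give x as a function of w, so integrate with respect to w. Setting them equal: -2*w**2 - 8*w - 6 = 0, i.e. -2*(w + 1)*(w + 3) = 0, so they meet at w = -3, -1.
For w in [-3, -1], x = -2*w**2 - 6*w - 9 is on the right; area = ∫[-3,-1] (-2*w**2 - 8*w - 6) dw = 8/3.

8/3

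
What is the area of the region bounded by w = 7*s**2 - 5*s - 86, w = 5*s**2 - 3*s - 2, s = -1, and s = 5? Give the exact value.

On [-1, 5], (7*s**2 - 5*s - 86) - (5*s**2 - 3*s - 2) = 2*s**2 - 2*s - 84 is ≤ 0 throughout, so the area is a single integral of |2*s**2 - 2*s - 84|.
∫[-1,5] (2*s**2 - 2*s - 84) ds = -444; the area of that piece is 444.

444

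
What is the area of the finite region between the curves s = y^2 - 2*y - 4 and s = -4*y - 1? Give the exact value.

Both boundary curves give s as a function of y, so integrate with respect to y. Setting them equal: y^2 + 2*y - 3 = 0, i.e. (y - 1)*(y + 3) = 0, so they meet at y = -3, 1.
For y in [-3, 1], s = y^2 - 2*y - 4 is on the left; area = ∫[-3,1] (-(y^2 + 2*y - 3)) dy = 32/3.

32/3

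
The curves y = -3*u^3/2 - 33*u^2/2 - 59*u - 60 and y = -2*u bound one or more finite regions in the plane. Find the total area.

Set the curves equal: -3*u^3/2 - 33*u^2/2 - 59*u - 60 = -2*u, so -3*u^3/2 - 33*u^2/2 - 57*u - 60 = 0, which factors as -3*(u + 2)*(u + 4)*(u + 5)/2 = 0. The curves meet at u = -5, -4, -2.
On [-5, -4], y = -2*u is on top; that piece has area ∫[-5,-4] (-(-3*u^3/2 - 33*u^2/2 - 57*u - 60)) du = 5/8.
On [-4, -2], y = -3*u^3/2 - 33*u^2/2 - 59*u - 60 is on top; that piece has area ∫[-4,-2] (-3*u^3/2 - 33*u^2/2 - 57*u - 60) du = 4.
Total enclosed area = 5/8 + 4 = 37/8.

37/8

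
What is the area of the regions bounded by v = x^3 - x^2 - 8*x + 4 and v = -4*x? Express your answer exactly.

Set the curves equal: x^3 - x^2 - 8*x + 4 = -4*x, so x^3 - x^2 - 4*x + 4 = 0, which factors as (x - 2)*(x - 1)*(x + 2) = 0. The curves meet at x = -2, 1, 2.
On [-2, 1], v = x^3 - x^2 - 8*x + 4 is on top; that piece has area ∫[-2,1] (x^3 - x^2 - 4*x + 4) dx = 45/4.
On [1, 2], v = -4*x is on top; that piece has area ∫[1,2] (-(x^3 - x^2 - 4*x + 4)) dx = 7/12.
Total enclosed area = 45/4 + 7/12 = 71/6.

71/6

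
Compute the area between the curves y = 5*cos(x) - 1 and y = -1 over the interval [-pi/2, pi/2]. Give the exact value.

On [-pi/2, pi/2], (5*cos(x) - 1) - (-1) = 5*cos(x) is ≥ 0 throughout, so the area is a single integral of |5*cos(x)|.
∫[-pi/2,pi/2] (5*cos(x)) dx = 10.

10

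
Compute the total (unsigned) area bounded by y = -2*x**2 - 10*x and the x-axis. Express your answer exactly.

125/3

The curve meets the x-axis where -2*x**2 - 10*x = 0, i.e. -2*x*(x + 5) = 0, at x = -5, 0.
On [-5, 0] the curve lies above the axis; ∫[-5,0] (-2*x**2 - 10*x) dx = 125/3, giving area 125/3.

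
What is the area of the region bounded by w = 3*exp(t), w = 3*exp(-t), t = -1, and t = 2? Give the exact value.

The difference (3*exp(t)) - (3*exp(-t)) = 3*exp(t) - 3*exp(-t) changes sign at t = 0 inside [-1, 2], so split the integral there.
∫[-1,0] (3*exp(t) - 3*exp(-t)) dt = -3*exp(1) - 3*exp(-1) + 6; the area of that piece is -6 + 3*exp(-1) + 3*exp(1).
∫[0,2] (3*exp(t) - 3*exp(-t)) dt = -6 + 3*exp(-2) + 3*exp(2).
Total area = (-6 + 3*exp(-1) + 3*exp(1)) + (-6 + 3*exp(-2) + 3*exp(2)) = -12 + 3*exp(-2) + 3*exp(-1) + 3*exp(1) + 3*exp(2).

-12 + 3*exp(-2) + 3*exp(-1) + 3*exp(1) + 3*exp(2)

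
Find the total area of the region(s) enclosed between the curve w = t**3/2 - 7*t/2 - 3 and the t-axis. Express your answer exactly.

The curve meets the t-axis where t**3/2 - 7*t/2 - 3 = 0, i.e. (t - 3)*(t + 1)*(t + 2)/2 = 0, at t = -2, -1, 3.
On [-2, -1] the curve lies above the axis; ∫[-2,-1] (t**3/2 - 7*t/2 - 3) dt = 3/8, giving area 3/8.
On [-1, 3] the curve lies below the axis; ∫[-1,3] (t**3/2 - 7*t/2 - 3) dt = -16, giving area 16.
Total area = 3/8 + 16 = 131/8.

131/8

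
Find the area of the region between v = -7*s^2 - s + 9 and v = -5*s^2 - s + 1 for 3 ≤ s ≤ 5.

On [3, 5], (-7*s^2 - s + 9) - (-5*s^2 - s + 1) = -2*s^2 + 8 is ≤ 0 throughout, so the area is a single integral of |-2*s^2 + 8|.
∫[3,5] (-2*s^2 + 8) ds = -148/3; the area of that piece is 148/3.

148/3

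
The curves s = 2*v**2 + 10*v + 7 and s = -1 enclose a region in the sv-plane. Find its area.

9

Both boundary curves give s as a function of v, so integrate with respect to v. Setting them equal: 2*v**2 + 10*v + 8 = 0, i.e. 2*(v + 1)*(v + 4) = 0, so they meet at v = -4, -1.
For v in [-4, -1], s = 2*v**2 + 10*v + 7 is on the left; area = ∫[-4,-1] (-(2*v**2 + 10*v + 8)) dv = 9.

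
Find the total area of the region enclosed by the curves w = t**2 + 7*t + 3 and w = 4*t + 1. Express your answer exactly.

1/6

Set the curves equal: t**2 + 7*t + 3 = 4*t + 1, so t**2 + 3*t + 2 = 0, which factors as (t + 1)*(t + 2) = 0. The curves meet at t = -2, -1.
On [-2, -1], w = 4*t + 1 is on top; that piece has area ∫[-2,-1] (-(t**2 + 3*t + 2)) dt = 1/6.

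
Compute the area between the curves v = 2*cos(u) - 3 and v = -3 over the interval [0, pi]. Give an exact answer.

The difference (2*cos(u) - 3) - (-3) = 2*cos(u) changes sign at u = pi/2 inside [0, pi], so split the integral there.
∫[0,pi/2] (2*cos(u)) du = 2.
∫[pi/2,pi] (2*cos(u)) du = -2; the area of that piece is 2.
Total area = 2 + 2 = 4.

4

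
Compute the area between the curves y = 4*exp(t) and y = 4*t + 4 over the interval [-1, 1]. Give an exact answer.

On [-1, 1], (4*exp(t)) - (4*t + 4) = -4*t + 4*exp(t) - 4 is ≥ 0 throughout, so the area is a single integral of |-4*t + 4*exp(t) - 4|.
∫[-1,1] (-4*t + 4*exp(t) - 4) dt = -8 - 4*exp(-1) + 4*exp(1).

-8 - 4*exp(-1) + 4*exp(1)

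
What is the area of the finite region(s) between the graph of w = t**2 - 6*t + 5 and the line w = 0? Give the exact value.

The curve meets the t-axis where t**2 - 6*t + 5 = 0, i.e. (t - 5)*(t - 1) = 0, at t = 1, 5.
On [1, 5] the curve lies below the axis; ∫[1,5] (t**2 - 6*t + 5) dt = -32/3, giving area 32/3.

32/3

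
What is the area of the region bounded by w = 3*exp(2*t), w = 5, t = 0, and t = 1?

-17/2 - 11*log(3)/2 + log(15)/2 + 9*log(5)/2 + 3*exp(2)/2

The difference (3*exp(2*t)) - (5) = 3*exp(2*t) - 5 changes sign at t = -log(3)/2 + log(5)/2 inside [0, 1], so split the integral there.
∫[0,-log(3)/2 + log(5)/2] (3*exp(2*t) - 5) dt = log(9*sqrt(15)/125) + 1; the area of that piece is -1 + log(25*sqrt(15)/27).
∫[-log(3)/2 + log(5)/2,1] (3*exp(2*t) - 5) dt = -15/2 - 5*log(3)/2 + 5*log(5)/2 + 3*exp(2)/2.
Total area = (-1 + log(25*sqrt(15)/27)) + (-15/2 - 5*log(3)/2 + 5*log(5)/2 + 3*exp(2)/2) = -17/2 - 11*log(3)/2 + log(15)/2 + 9*log(5)/2 + 3*exp(2)/2.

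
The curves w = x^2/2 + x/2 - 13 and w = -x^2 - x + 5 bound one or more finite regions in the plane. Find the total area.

343/4

Set the curves equal: x^2/2 + x/2 - 13 = -x^2 - x + 5, so 3*x^2/2 + 3*x/2 - 18 = 0, which factors as 3*(x - 3)*(x + 4)/2 = 0. The curves meet at x = -4, 3.
On [-4, 3], w = -x^2 - x + 5 is on top; that piece has area ∫[-4,3] (-(3*x^2/2 + 3*x/2 - 18)) dx = 343/4.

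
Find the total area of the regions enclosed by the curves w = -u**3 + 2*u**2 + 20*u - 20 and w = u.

2521/12

Set the curves equal: -u**3 + 2*u**2 + 20*u - 20 = u, so -u**3 + 2*u**2 + 19*u - 20 = 0, which factors as -(u - 5)*(u - 1)*(u + 4) = 0. The curves meet at u = -4, 1, 5.
On [-4, 1], w = u is on top; that piece has area ∫[-4,1] (-(-u**3 + 2*u**2 + 19*u - 20)) du = 1625/12.
On [1, 5], w = -u**3 + 2*u**2 + 20*u - 20 is on top; that piece has area ∫[1,5] (-u**3 + 2*u**2 + 19*u - 20) du = 224/3.
Total enclosed area = 1625/12 + 224/3 = 2521/12.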